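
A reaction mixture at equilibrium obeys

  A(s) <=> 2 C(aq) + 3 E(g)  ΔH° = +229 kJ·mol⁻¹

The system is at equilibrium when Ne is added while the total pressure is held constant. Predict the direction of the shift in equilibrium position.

Adding inert gas at constant total pressure expands the volume and lowers every reacting partial pressure. With Δn_gas = 3 − 0 = +3, Q moves away from K toward the side with fewer gas moles, so the system shifts toward the side with more gas moles — to the right.

right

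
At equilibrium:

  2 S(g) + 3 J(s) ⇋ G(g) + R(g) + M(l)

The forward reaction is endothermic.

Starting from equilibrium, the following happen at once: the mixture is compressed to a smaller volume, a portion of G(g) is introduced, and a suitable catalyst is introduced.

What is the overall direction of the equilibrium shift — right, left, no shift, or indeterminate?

left

Gas moles: reactants 2, products 2. Δn_gas = 0, so a volume change leaves Q equal to K — no shift from this change.
Adding G (g), a product, drives the reaction to the left.
A catalyst speeds both forward and reverse rates equally; it changes neither Q nor K — no shift from this change.
Only the nonzero effect(s) matter; the net shift is to the left.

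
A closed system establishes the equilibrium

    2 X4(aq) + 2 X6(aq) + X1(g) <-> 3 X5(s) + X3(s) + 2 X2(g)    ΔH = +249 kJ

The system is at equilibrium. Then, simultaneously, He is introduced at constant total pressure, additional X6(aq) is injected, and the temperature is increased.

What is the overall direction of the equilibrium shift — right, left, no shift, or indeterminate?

Adding inert gas at constant total pressure expands the volume and lowers every reacting partial pressure. With Δn_gas = 2 − 1 = +1, Q moves away from K toward the side with fewer gas moles, so the system shifts toward the side with more gas moles — to the right.
Adding X6 (aq), a reactant, drives the reaction to the right.
The forward reaction is endothermic. Raising T favours the endothermic direction — shift to the right.
All effects act in the same direction — net shift to the right.

right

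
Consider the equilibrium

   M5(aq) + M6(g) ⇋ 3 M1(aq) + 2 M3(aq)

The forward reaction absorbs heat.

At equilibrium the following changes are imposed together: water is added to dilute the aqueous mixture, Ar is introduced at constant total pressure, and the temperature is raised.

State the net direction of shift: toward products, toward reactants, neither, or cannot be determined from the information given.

cannot be determined

Dilution lowers every aqueous concentration by the same factor. Δn_aq = 5 − 1 = +4, so the system shifts toward the side with more dissolved moles — to the right.
Adding inert gas at constant total pressure expands the volume and lowers every reacting partial pressure. With Δn_gas = 0 − 1 = -1, Q moves away from K toward the side with fewer gas moles, so the system shifts toward the side with more gas moles — to the left.
The forward reaction is endothermic. Raising T favours the endothermic direction — shift to the right.
The individual effects push in opposite directions; without quantitative information the net direction cannot be determined.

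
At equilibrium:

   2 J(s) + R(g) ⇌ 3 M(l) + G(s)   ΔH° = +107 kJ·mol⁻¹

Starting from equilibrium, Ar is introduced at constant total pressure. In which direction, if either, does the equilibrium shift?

left

Adding inert gas at constant total pressure expands the volume and lowers every reacting partial pressure. With Δn_gas = 0 − 1 = -1, Q moves away from K toward the side with fewer gas moles, so the system shifts toward the side with more gas moles — to the left.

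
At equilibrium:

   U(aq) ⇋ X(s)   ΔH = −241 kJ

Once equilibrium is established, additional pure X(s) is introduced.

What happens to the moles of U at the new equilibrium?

unchanged

X is a pure solid; its activity is 1 regardless of amount, so Q is unaffected — no shift from this change.
No net shift occurs, so the amount of U is unchanged.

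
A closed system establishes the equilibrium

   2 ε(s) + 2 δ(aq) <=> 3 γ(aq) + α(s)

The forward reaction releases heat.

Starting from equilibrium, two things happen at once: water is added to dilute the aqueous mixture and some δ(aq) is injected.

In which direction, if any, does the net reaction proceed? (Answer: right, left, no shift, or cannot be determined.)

right

Dilution lowers every aqueous concentration by the same factor. Δn_aq = 3 − 2 = +1, so the system shifts toward the side with more dissolved moles — to the right.
Adding δ (aq), a reactant, drives the reaction to the right.
All effects act in the same direction — net shift to the right.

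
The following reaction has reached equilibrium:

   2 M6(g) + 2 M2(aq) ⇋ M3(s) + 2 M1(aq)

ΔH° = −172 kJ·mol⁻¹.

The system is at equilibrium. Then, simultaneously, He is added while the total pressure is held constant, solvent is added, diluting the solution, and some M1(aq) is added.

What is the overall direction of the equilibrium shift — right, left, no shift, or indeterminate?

left

Adding inert gas at constant total pressure expands the volume and lowers every reacting partial pressure. With Δn_gas = 0 − 2 = -2, Q moves away from K toward the side with fewer gas moles, so the system shifts toward the side with more gas moles — to the left.
Dilution scales every aqueous concentration by the same factor. Δn_aq = 2 − 2 = 0, so Q is unchanged — no shift.
Adding M1 (aq), a product, drives the reaction to the left.
Only the nonzero effect(s) matter; the net shift is to the left.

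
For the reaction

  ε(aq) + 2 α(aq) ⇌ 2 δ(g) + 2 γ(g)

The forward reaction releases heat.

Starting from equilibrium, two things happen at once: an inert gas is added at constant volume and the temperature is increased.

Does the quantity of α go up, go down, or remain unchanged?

At constant volume, adding an inert gas leaves every reacting species' partial pressure unchanged, so Q is unchanged — no shift from this change.
The forward reaction is exothermic. Raising T favours the endothermic direction — shift to the left.
The net shift is to the left. α is a reactant, so its amount increases.

increases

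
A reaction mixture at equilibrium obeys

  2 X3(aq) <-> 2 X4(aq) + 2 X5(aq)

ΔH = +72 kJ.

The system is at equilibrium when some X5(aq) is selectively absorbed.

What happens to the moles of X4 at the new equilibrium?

Removing X5 (aq), a product, drives the reaction to the right.
The net shift is to the right. X4 is a product, so its amount increases.

increases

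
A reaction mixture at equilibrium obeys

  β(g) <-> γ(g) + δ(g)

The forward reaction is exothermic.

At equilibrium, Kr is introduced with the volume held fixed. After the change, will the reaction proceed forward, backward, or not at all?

no shift

At constant volume, adding an inert gas leaves every reacting species' partial pressure unchanged, so Q is unchanged — no shift from this change.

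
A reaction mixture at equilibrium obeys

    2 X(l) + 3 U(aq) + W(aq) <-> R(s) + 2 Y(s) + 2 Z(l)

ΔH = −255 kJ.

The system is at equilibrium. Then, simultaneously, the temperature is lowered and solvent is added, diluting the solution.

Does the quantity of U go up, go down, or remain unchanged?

cannot be determined

The forward reaction is exothermic. Lowering T favours the exothermic direction — shift to the right.
Dilution lowers every aqueous concentration by the same factor. Δn_aq = 0 − 4 = -4, so the system shifts toward the side with more dissolved moles — to the left.
The two effects oppose each other, so the net shift — and hence the change in U — cannot be determined from the given information.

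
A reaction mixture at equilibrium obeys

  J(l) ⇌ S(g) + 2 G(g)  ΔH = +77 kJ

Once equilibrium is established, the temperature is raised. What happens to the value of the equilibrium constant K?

K depends on temperature via the van 't Hoff relation. The forward reaction is endothermic, so raising T increases K.

increases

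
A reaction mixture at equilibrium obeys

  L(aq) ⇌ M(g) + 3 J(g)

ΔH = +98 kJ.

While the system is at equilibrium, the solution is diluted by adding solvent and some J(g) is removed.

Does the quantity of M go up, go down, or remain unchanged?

cannot be determined

Dilution lowers every aqueous concentration by the same factor. Δn_aq = 0 − 1 = -1, so the system shifts toward the side with more dissolved moles — to the left.
Removing J (g), a product, drives the reaction to the right.
The two effects oppose each other, so the net shift — and hence the change in M — cannot be determined from the given information.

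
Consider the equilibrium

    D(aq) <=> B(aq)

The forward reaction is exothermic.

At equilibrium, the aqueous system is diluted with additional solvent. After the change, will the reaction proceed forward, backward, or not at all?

no shift

Dilution scales every aqueous concentration by the same factor. Δn_aq = 1 − 1 = 0, so Q is unchanged — no shift.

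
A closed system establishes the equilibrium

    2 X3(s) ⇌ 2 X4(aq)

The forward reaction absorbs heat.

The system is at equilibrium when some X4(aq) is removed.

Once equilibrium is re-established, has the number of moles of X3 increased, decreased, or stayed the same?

Removing X4 (aq), a product, drives the reaction to the right.
The net shift is to the right. X3 is a reactant, so its amount decreases.

decreases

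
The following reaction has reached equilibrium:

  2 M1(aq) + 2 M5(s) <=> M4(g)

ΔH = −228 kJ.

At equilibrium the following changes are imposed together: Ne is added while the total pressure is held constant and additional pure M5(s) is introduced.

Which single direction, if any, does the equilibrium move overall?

Adding inert gas at constant total pressure expands the volume and lowers every reacting partial pressure. With Δn_gas = 1 − 0 = +1, Q moves away from K toward the side with fewer gas moles, so the system shifts toward the side with more gas moles — to the right.
M5 is a pure solid; its activity is 1 regardless of amount, so Q is unaffected — no shift from this change.
Only the nonzero effect(s) matter; the net shift is to the right.

right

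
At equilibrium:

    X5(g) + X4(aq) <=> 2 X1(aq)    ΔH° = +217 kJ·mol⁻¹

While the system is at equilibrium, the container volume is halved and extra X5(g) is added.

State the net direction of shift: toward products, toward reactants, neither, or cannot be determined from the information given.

Gas moles: reactants 1, products 0 (Δn_gas = -1). Compression shifts the system toward the side with fewer moles of gas — to the right.
Adding X5 (g), a reactant, drives the reaction to the right.
All effects act in the same direction — net shift to the right.

right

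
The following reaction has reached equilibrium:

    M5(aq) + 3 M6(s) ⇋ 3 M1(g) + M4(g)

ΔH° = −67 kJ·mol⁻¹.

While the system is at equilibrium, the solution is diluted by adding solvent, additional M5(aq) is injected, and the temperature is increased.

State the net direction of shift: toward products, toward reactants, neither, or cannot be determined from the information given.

cannot be determined

Dilution lowers every aqueous concentration by the same factor. Δn_aq = 0 − 1 = -1, so the system shifts toward the side with more dissolved moles — to the left.
Adding M5 (aq), a reactant, drives the reaction to the right.
The forward reaction is exothermic. Raising T favours the endothermic direction — shift to the left.
The individual effects push in opposite directions; without quantitative information the net direction cannot be determined.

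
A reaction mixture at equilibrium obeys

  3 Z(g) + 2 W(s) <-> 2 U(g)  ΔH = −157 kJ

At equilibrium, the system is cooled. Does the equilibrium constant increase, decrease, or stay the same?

increases

K depends on temperature via the van 't Hoff relation. The forward reaction is exothermic, so lowering T increases K.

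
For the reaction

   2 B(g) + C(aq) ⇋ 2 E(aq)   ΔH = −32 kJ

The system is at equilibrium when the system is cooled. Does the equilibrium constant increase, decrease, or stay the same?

increases

K depends on temperature via the van 't Hoff relation. The forward reaction is exothermic, so lowering T increases K.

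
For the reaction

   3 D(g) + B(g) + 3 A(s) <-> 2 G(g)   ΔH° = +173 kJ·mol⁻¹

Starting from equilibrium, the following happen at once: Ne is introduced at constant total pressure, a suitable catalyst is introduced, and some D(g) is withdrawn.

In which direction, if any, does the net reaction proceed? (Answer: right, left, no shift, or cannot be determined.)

Adding inert gas at constant total pressure expands the volume and lowers every reacting partial pressure. With Δn_gas = 2 − 4 = -2, Q moves away from K toward the side with fewer gas moles, so the system shifts toward the side with more gas moles — to the left.
A catalyst speeds both forward and reverse rates equally; it changes neither Q nor K — no shift from this change.
Removing D (g), a reactant, drives the reaction to the left.
Only the nonzero effect(s) matter; the net shift is to the left.

left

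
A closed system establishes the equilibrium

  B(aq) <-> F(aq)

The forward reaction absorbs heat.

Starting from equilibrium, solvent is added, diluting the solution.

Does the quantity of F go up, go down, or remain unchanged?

unchanged

Dilution scales every aqueous concentration by the same factor. Δn_aq = 1 − 1 = 0, so Q is unchanged — no shift.
No net shift occurs, so the amount of F is unchanged.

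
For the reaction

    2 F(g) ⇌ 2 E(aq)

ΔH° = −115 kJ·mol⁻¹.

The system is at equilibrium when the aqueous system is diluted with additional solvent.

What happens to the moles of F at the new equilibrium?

Dilution lowers every aqueous concentration by the same factor. Δn_aq = 2 − 0 = +2, so the system shifts toward the side with more dissolved moles — to the right.
The net shift is to the right. F is a reactant, so its amount decreases.

decreases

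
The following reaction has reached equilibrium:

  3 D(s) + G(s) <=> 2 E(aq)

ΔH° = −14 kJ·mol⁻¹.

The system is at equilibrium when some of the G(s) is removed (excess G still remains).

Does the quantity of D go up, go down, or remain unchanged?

G is a pure solid; its activity is 1 regardless of amount, so Q is unaffected — no shift from this change.
No net shift occurs, so the amount of D is unchanged.

unchanged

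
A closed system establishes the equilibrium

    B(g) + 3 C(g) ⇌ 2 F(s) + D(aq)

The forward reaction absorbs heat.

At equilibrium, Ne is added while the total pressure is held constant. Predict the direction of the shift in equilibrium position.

Adding inert gas at constant total pressure expands the volume and lowers every reacting partial pressure. With Δn_gas = 0 − 4 = -4, Q moves away from K toward the side with fewer gas moles, so the system shifts toward the side with more gas moles — to the left.

left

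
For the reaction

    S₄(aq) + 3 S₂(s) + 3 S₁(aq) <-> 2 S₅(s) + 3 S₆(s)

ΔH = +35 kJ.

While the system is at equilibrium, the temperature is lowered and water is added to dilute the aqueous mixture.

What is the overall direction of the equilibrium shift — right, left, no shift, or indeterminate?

The forward reaction is endothermic. Lowering T favours the exothermic direction — shift to the left.
Dilution lowers every aqueous concentration by the same factor. Δn_aq = 0 − 4 = -4, so the system shifts toward the side with more dissolved moles — to the left.
All effects act in the same direction — net shift to the left.

left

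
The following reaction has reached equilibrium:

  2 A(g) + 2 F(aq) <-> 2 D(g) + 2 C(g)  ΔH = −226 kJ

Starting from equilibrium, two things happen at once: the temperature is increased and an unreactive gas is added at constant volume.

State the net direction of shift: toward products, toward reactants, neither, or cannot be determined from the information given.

left

The forward reaction is exothermic. Raising T favours the endothermic direction — shift to the left.
At constant volume, adding an inert gas leaves every reacting species' partial pressure unchanged, so Q is unchanged — no shift from this change.
Only the nonzero effect(s) matter; the net shift is to the left.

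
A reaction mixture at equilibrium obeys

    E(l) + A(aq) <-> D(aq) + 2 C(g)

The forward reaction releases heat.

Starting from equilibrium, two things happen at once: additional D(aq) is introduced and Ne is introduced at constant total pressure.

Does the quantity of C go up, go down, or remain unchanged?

cannot be determined

Adding D (aq), a product, drives the reaction to the left.
Adding inert gas at constant total pressure expands the volume and lowers every reacting partial pressure. With Δn_gas = 2 − 0 = +2, Q moves away from K toward the side with fewer gas moles, so the system shifts toward the side with more gas moles — to the right.
The two effects oppose each other, so the net shift — and hence the change in C — cannot be determined from the given information.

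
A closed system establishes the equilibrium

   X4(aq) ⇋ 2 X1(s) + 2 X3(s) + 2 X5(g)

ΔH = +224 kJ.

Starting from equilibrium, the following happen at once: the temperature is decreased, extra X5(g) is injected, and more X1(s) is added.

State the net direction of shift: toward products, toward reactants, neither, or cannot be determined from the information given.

left

The forward reaction is endothermic. Lowering T favours the exothermic direction — shift to the left.
Adding X5 (g), a product, drives the reaction to the left.
X1 is a pure solid; its activity is 1 regardless of amount, so Q is unaffected — no shift from this change.
Only the nonzero effect(s) matter; the net shift is to the left.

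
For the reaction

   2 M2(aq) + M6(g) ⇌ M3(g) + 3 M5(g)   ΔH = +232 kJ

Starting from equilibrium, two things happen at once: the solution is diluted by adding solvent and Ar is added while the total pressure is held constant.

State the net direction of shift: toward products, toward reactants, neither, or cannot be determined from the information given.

Dilution lowers every aqueous concentration by the same factor. Δn_aq = 0 − 2 = -2, so the system shifts toward the side with more dissolved moles — to the left.
Adding inert gas at constant total pressure expands the volume and lowers every reacting partial pressure. With Δn_gas = 4 − 1 = +3, Q moves away from K toward the side with fewer gas moles, so the system shifts toward the side with more gas moles — to the right.
The individual effects push in opposite directions; without quantitative information the net direction cannot be determined.

cannot be determined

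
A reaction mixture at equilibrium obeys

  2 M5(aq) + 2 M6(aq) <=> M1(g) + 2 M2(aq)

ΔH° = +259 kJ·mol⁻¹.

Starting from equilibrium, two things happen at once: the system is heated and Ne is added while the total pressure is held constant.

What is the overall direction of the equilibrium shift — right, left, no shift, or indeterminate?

right

The forward reaction is endothermic. Raising T favours the endothermic direction — shift to the right.
Adding inert gas at constant total pressure expands the volume and lowers every reacting partial pressure. With Δn_gas = 1 − 0 = +1, Q moves away from K toward the side with fewer gas moles, so the system shifts toward the side with more gas moles — to the right.
All effects act in the same direction — net shift to the right.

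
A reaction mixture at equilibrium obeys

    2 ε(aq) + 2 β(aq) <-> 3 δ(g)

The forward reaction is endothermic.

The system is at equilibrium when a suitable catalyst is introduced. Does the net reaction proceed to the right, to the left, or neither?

no shift

A catalyst speeds both forward and reverse rates equally; it changes neither Q nor K — no shift from this change.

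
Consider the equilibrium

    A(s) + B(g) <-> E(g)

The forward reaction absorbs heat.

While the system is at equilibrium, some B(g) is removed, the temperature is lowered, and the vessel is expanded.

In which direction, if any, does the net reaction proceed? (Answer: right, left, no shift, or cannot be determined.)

left

Removing B (g), a reactant, drives the reaction to the left.
The forward reaction is endothermic. Lowering T favours the exothermic direction — shift to the left.
Gas moles: reactants 1, products 1. Δn_gas = 0, so a volume change leaves Q equal to K — no shift from this change.
Only the nonzero effect(s) matter; the net shift is to the left.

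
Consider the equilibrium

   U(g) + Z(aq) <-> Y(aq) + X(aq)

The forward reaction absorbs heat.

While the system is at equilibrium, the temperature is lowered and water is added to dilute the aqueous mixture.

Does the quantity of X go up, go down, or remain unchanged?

The forward reaction is endothermic. Lowering T favours the exothermic direction — shift to the left.
Dilution lowers every aqueous concentration by the same factor. Δn_aq = 2 − 1 = +1, so the system shifts toward the side with more dissolved moles — to the right.
The two effects oppose each other, so the net shift — and hence the change in X — cannot be determined from the given information.

cannot be determined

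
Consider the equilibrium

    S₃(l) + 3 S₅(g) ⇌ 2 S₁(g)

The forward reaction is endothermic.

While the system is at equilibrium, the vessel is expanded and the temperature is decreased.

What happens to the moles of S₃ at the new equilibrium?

increases

Gas moles: reactants 3, products 2 (Δn_gas = -1). Expansion shifts the system toward the side with more moles of gas — to the left.
The forward reaction is endothermic. Lowering T favours the exothermic direction — shift to the left.
The net shift is to the left. S₃ is a reactant, so its amount increases.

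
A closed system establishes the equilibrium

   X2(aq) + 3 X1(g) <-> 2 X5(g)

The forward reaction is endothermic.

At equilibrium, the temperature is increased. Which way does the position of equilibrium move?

right

The forward reaction is endothermic. Raising T favours the endothermic direction — shift to the right.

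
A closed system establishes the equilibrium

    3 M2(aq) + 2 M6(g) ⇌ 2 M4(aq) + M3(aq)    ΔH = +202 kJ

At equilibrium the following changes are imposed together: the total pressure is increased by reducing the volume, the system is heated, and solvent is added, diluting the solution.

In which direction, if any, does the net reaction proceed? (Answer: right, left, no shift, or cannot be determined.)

Gas moles: reactants 2, products 0 (Δn_gas = -2). Compression shifts the system toward the side with fewer moles of gas — to the right.
The forward reaction is endothermic. Raising T favours the endothermic direction — shift to the right.
Dilution scales every aqueous concentration by the same factor. Δn_aq = 3 − 3 = 0, so Q is unchanged — no shift.
Only the nonzero effect(s) matter; the net shift is to the right.

right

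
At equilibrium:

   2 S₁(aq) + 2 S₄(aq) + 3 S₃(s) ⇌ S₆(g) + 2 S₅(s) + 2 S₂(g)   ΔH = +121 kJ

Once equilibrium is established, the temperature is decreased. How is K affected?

decreases

K depends on temperature via the van 't Hoff relation. The forward reaction is endothermic, so lowering T decreases K.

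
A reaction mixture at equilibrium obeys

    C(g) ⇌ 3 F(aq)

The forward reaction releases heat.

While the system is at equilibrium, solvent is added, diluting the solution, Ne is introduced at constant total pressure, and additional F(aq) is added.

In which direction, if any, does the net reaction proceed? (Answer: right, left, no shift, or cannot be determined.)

cannot be determined

Dilution lowers every aqueous concentration by the same factor. Δn_aq = 3 − 0 = +3, so the system shifts toward the side with more dissolved moles — to the right.
Adding inert gas at constant total pressure expands the volume and lowers every reacting partial pressure. With Δn_gas = 0 − 1 = -1, Q moves away from K toward the side with fewer gas moles, so the system shifts toward the side with more gas moles — to the left.
Adding F (aq), a product, drives the reaction to the left.
The individual effects push in opposite directions; without quantitative information the net direction cannot be determined.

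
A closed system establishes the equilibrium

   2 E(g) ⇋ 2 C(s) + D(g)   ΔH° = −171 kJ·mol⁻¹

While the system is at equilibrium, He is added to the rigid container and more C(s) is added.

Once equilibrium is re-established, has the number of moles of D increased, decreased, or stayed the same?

At constant volume, adding an inert gas leaves every reacting species' partial pressure unchanged, so Q is unchanged — no shift from this change.
C is a pure solid; its activity is 1 regardless of amount, so Q is unaffected — no shift from this change.
No net shift occurs, so the amount of D is unchanged.

unchanged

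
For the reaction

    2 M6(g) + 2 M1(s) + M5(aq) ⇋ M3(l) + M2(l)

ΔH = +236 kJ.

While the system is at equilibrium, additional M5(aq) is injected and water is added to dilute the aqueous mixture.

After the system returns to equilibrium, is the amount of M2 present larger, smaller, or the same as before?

cannot be determined

Adding M5 (aq), a reactant, drives the reaction to the right.
Dilution lowers every aqueous concentration by the same factor. Δn_aq = 0 − 1 = -1, so the system shifts toward the side with more dissolved moles — to the left.
The two effects oppose each other, so the net shift — and hence the change in M2 — cannot be determined from the given information.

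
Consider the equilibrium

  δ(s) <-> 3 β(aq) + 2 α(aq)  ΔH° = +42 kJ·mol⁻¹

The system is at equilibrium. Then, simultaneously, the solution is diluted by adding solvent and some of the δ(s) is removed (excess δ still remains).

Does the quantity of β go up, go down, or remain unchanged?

Dilution lowers every aqueous concentration by the same factor. Δn_aq = 5 − 0 = +5, so the system shifts toward the side with more dissolved moles — to the right.
δ is a pure solid; its activity is 1 regardless of amount, so Q is unaffected — no shift from this change.
The net shift is to the right. β is a product, so its amount increases.

increases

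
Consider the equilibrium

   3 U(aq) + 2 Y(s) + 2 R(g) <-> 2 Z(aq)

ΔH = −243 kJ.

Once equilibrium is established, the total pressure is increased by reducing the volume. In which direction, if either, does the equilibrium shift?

Gas moles: reactants 2, products 0 (Δn_gas = -2). Compression shifts the system toward the side with fewer moles of gas — to the right.

right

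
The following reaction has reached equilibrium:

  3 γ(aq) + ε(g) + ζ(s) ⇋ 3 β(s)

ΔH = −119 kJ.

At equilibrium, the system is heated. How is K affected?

K depends on temperature via the van 't Hoff relation. The forward reaction is exothermic, so raising T decreases K.

decreases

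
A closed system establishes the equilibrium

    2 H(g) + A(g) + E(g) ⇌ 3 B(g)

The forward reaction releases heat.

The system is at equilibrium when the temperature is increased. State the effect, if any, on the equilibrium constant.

K depends on temperature via the van 't Hoff relation. The forward reaction is exothermic, so raising T decreases K.

decreases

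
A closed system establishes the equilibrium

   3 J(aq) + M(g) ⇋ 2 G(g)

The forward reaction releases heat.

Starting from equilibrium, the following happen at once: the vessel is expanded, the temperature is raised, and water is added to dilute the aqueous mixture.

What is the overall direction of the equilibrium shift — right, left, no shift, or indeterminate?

cannot be determined

Gas moles: reactants 1, products 2 (Δn_gas = +1). Expansion shifts the system toward the side with more moles of gas — to the right.
The forward reaction is exothermic. Raising T favours the endothermic direction — shift to the left.
Dilution lowers every aqueous concentration by the same factor. Δn_aq = 0 − 3 = -3, so the system shifts toward the side with more dissolved moles — to the left.
The individual effects push in opposite directions; without quantitative information the net direction cannot be determined.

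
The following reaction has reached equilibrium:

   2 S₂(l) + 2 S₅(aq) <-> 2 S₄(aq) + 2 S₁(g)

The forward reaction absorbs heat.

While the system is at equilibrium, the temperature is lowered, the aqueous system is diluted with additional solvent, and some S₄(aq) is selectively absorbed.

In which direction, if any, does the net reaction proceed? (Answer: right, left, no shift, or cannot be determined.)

cannot be determined

The forward reaction is endothermic. Lowering T favours the exothermic direction — shift to the left.
Dilution scales every aqueous concentration by the same factor. Δn_aq = 2 − 2 = 0, so Q is unchanged — no shift.
Removing S₄ (aq), a product, drives the reaction to the right.
The individual effects push in opposite directions; without quantitative information the net direction cannot be determined.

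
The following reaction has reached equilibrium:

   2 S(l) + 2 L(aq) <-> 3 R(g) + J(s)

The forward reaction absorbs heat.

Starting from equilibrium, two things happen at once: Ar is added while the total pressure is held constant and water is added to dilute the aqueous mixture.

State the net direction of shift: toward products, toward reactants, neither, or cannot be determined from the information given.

Adding inert gas at constant total pressure expands the volume and lowers every reacting partial pressure. With Δn_gas = 3 − 0 = +3, Q moves away from K toward the side with fewer gas moles, so the system shifts toward the side with more gas moles — to the right.
Dilution lowers every aqueous concentration by the same factor. Δn_aq = 0 − 2 = -2, so the system shifts toward the side with more dissolved moles — to the left.
The individual effects push in opposite directions; without quantitative information the net direction cannot be determined.

cannot be determined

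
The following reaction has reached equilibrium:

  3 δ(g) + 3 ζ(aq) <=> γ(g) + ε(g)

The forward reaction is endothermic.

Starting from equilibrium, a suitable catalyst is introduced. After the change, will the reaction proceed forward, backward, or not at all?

A catalyst speeds both forward and reverse rates equally; it changes neither Q nor K — no shift from this change.

no shift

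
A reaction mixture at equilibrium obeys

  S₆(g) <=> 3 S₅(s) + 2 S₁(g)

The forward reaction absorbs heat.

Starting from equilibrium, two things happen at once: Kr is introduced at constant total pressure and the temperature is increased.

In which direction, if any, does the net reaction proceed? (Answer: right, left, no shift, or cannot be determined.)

right

Adding inert gas at constant total pressure expands the volume and lowers every reacting partial pressure. With Δn_gas = 2 − 1 = +1, Q moves away from K toward the side with fewer gas moles, so the system shifts toward the side with more gas moles — to the right.
The forward reaction is endothermic. Raising T favours the endothermic direction — shift to the right.
All effects act in the same direction — net shift to the right.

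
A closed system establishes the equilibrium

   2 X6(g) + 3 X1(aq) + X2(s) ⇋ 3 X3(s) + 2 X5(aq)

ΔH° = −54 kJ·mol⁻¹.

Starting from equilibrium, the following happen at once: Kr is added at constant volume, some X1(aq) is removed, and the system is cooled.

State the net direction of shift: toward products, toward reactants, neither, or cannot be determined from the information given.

At constant volume, adding an inert gas leaves every reacting species' partial pressure unchanged, so Q is unchanged — no shift from this change.
Removing X1 (aq), a reactant, drives the reaction to the left.
The forward reaction is exothermic. Lowering T favours the exothermic direction — shift to the right.
The individual effects push in opposite directions; without quantitative information the net direction cannot be determined.

cannot be determined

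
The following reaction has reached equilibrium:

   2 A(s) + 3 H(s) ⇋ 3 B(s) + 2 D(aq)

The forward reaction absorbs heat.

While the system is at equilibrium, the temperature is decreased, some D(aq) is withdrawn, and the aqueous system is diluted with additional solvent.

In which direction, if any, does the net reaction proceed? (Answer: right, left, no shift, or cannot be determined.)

cannot be determined

The forward reaction is endothermic. Lowering T favours the exothermic direction — shift to the left.
Removing D (aq), a product, drives the reaction to the right.
Dilution lowers every aqueous concentration by the same factor. Δn_aq = 2 − 0 = +2, so the system shifts toward the side with more dissolved moles — to the right.
The individual effects push in opposite directions; without quantitative information the net direction cannot be determined.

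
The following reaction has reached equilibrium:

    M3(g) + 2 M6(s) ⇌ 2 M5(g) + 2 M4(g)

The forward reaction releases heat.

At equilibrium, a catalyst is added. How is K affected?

unchanged

The equilibrium constant depends only on temperature. This perturbation changes neither the position of equilibrium nor K.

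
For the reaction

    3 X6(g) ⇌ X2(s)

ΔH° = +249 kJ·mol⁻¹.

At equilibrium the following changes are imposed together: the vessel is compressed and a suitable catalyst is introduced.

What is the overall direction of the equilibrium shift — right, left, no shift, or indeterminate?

right

Gas moles: reactants 3, products 0 (Δn_gas = -3). Compression shifts the system toward the side with fewer moles of gas — to the right.
A catalyst speeds both forward and reverse rates equally; it changes neither Q nor K — no shift from this change.
Only the nonzero effect(s) matter; the net shift is to the right.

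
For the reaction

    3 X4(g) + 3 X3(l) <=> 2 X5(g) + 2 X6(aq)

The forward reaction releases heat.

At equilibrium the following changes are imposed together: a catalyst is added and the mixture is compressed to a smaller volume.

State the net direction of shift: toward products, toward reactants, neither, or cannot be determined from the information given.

right

A catalyst speeds both forward and reverse rates equally; it changes neither Q nor K — no shift from this change.
Gas moles: reactants 3, products 2 (Δn_gas = -1). Compression shifts the system toward the side with fewer moles of gas — to the right.
Only the nonzero effect(s) matter; the net shift is to the right.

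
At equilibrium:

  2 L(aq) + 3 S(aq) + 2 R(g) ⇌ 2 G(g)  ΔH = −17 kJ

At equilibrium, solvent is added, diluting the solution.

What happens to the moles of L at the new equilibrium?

Dilution lowers every aqueous concentration by the same factor. Δn_aq = 0 − 5 = -5, so the system shifts toward the side with more dissolved moles — to the left.
The net shift is to the left. L is a reactant, so its amount increases.

increases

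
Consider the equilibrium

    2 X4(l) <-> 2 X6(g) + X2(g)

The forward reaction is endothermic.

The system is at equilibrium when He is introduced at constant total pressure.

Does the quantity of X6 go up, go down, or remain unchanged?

increases

Adding inert gas at constant total pressure expands the volume and lowers every reacting partial pressure. With Δn_gas = 3 − 0 = +3, Q moves away from K toward the side with fewer gas moles, so the system shifts toward the side with more gas moles — to the right.
The net shift is to the right. X6 is a product, so its amount increases.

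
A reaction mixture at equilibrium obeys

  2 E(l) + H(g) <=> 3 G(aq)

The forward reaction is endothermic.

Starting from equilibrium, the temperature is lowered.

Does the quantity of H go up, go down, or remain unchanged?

increases

The forward reaction is endothermic. Lowering T favours the exothermic direction — shift to the left.
The net shift is to the left. H is a reactant, so its amount increases.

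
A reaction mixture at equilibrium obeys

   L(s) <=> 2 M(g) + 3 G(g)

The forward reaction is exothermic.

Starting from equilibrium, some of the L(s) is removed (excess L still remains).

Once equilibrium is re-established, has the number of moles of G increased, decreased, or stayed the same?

L is a pure solid; its activity is 1 regardless of amount, so Q is unaffected — no shift from this change.
No net shift occurs, so the amount of G is unchanged.

unchanged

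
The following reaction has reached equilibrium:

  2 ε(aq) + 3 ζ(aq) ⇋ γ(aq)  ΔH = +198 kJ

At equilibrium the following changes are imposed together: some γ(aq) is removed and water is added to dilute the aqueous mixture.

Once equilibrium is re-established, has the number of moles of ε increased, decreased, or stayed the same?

cannot be determined

Removing γ (aq), a product, drives the reaction to the right.
Dilution lowers every aqueous concentration by the same factor. Δn_aq = 1 − 5 = -4, so the system shifts toward the side with more dissolved moles — to the left.
The two effects oppose each other, so the net shift — and hence the change in ε — cannot be determined from the given information.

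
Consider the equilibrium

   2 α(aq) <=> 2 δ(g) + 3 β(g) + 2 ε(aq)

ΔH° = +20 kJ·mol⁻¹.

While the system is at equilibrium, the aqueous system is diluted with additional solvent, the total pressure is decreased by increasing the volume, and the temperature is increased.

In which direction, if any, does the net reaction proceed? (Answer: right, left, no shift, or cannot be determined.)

Dilution scales every aqueous concentration by the same factor. Δn_aq = 2 − 2 = 0, so Q is unchanged — no shift.
Gas moles: reactants 0, products 5 (Δn_gas = +5). Expansion shifts the system toward the side with more moles of gas — to the right.
The forward reaction is endothermic. Raising T favours the endothermic direction — shift to the right.
Only the nonzero effect(s) matter; the net shift is to the right.

right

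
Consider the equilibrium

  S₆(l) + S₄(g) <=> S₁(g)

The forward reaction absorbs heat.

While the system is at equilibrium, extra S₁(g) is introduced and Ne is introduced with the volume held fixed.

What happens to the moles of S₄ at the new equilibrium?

Adding S₁ (g), a product, drives the reaction to the left.
At constant volume, adding an inert gas leaves every reacting species' partial pressure unchanged, so Q is unchanged — no shift from this change.
The net shift is to the left. S₄ is a reactant, so its amount increases.

increases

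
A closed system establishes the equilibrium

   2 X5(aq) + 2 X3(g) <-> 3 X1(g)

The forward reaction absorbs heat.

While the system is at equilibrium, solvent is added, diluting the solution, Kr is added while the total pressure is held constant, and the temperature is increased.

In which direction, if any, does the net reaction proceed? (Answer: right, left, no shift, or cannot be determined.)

cannot be determined

Dilution lowers every aqueous concentration by the same factor. Δn_aq = 0 − 2 = -2, so the system shifts toward the side with more dissolved moles — to the left.
Adding inert gas at constant total pressure expands the volume and lowers every reacting partial pressure. With Δn_gas = 3 − 2 = +1, Q moves away from K toward the side with fewer gas moles, so the system shifts toward the side with more gas moles — to the right.
The forward reaction is endothermic. Raising T favours the endothermic direction — shift to the right.
The individual effects push in opposite directions; without quantitative information the net direction cannot be determined.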